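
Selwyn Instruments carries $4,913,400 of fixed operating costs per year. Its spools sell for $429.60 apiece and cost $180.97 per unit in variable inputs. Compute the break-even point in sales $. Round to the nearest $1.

$8,489,710

Contribution margin per unit = $429.60 − $180.97 = $248.63, a CM ratio of $248.63 ÷ $429.60 = 0.5787.
Break-even sales = FC ÷ CM ratio = $4,913,400 × $429.60 / $248.63 = $8,489,710.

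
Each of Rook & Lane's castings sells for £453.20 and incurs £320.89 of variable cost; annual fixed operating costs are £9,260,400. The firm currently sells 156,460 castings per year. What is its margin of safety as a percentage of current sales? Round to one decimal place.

55.3%

Unit CM = price − variable cost = £453.20 − £320.89 = £132.31. Break-even units = £9,260,400 ÷ £132.31 = 69,990.17; break-even revenue = 69,990.17 × £453.20 = £31,719,547.12.
Actual sales revenue = 156,460 × £453.20 = £70,907,672.00.
Margin of safety = (£70,907,672.00 − £31,719,547.12) ÷ £70,907,672.00 = 55.3%.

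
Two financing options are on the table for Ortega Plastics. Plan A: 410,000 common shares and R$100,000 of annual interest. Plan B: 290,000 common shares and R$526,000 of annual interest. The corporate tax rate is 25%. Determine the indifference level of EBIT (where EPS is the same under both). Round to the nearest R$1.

Set EPS_A = EPS_B: (EBIT − R$100,000)(1 − 0.25) ÷ 410,000 = (EBIT − R$526,000)(1 − 0.25) ÷ 290,000.
The (1 − t) factor cancels: (EBIT − 100,000) × 290,000 = (EBIT − 526,000) × 410,000.
EBIT × (410,000 − 290,000) = 526,000 × 410,000 − 100,000 × 290,000 = 186,660,000,000, so EBIT = 186,660,000,000 ÷ 120,000 = 1,555,500.00.

R$1,555,500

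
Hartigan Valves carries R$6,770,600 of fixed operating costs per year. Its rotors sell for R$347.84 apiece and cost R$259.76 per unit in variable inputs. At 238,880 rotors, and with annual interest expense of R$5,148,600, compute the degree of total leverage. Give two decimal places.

2.31

Contribution at this volume is 238,880 × R$88.08 = R$21,040,550.40.
Operating income = contribution − fixed costs = R$21,040,550.40 − R$6,770,600 = R$14,269,950.40. Interest = R$5,148,600.00.
DOL = R$21,040,550.40 ÷ R$14,269,950.40 = 1.4745; DFL = R$14,269,950.40 ÷ R$9,121,350.40 = 1.5645.
DCL = DOL × DFL = 1.4745 × 1.5645 = 2.3069.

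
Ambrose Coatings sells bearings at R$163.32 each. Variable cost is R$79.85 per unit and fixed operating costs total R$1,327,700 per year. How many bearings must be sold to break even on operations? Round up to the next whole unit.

15,907 bearings

Unit CM = price − variable cost = R$163.32 − R$79.85 = R$83.47.
Break-even Q = R$1,327,700 / R$83.47 = 15,906.31 → 15,907 bearings.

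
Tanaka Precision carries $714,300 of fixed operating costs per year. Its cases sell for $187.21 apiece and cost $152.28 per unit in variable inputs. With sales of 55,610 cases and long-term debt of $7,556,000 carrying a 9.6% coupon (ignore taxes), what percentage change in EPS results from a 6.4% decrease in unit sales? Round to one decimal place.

Total contribution margin = 55,610 × $34.93 = $1,942,457.30.
Operating income = contribution − fixed costs = $1,942,457.30 − $714,300 = $1,228,157.30.
Interest = $725,376.00, so EBIT − I = $502,781.30.
Degree of combined leverage = contribution ÷ (EBIT − I) = $1,942,457.30 ÷ $502,781.30 = 3.8634.
%ΔEPS = DCL × %ΔSales = 3.8634 × -6.4% = -24.7%.

-24.7%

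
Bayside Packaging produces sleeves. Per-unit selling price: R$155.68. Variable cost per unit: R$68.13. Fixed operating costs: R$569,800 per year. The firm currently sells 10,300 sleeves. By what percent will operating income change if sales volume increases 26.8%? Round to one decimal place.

Contribution at this volume is 10,300 × R$87.55 = R$901,765.00.
EBIT = R$901,765.00 − R$569,800 = R$331,965.00.
DOL = contribution ÷ EBIT = R$901,765.00 ÷ R$331,965.00 = 2.7164.
So EBIT moves 2.7164 × (+26.8%) = +72.8%.

+72.8%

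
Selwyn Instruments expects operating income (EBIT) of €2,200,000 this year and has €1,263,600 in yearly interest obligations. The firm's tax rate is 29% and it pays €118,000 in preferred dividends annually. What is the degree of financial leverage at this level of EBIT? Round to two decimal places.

Annual interest charges come to €1,263,600.00.
Preferred dividends grossed up pre-tax: €118,000 / (1 − 0.29) = €166,197.18.
DFL = EBIT ÷ [EBIT − I − D_p/(1−t)] = €2,200,000 ÷ [€2,200,000 − €1,263,600.00 − €166,197.18] = €2,200,000 ÷ €770,202.82 = 2.8564.

2.86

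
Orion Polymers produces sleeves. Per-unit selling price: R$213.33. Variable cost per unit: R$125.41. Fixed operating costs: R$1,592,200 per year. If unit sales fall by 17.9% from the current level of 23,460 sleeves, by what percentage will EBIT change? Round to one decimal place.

-78.5%

Contribution at this volume is 23,460 × R$87.92 = R$2,062,603.20.
EBIT = R$2,062,603.20 − R$1,592,200 = R$470,403.20.
DOL = contribution ÷ EBIT = R$2,062,603.20 ÷ R$470,403.20 = 4.3848.
%ΔEBIT = DOL × %ΔSales = 4.3848 × -17.9% = -78.5%.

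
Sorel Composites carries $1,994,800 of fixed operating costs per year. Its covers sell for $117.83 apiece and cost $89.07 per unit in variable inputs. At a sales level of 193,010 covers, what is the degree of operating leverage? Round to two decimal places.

1.56

Contribution at this volume is 193,010 × $28.76 = $5,550,967.60.
Operating income = contribution − fixed costs = $5,550,967.60 − $1,994,800 = $3,556,167.60.
So DOL = total CM / EBIT = $5,550,967.60 / $3,556,167.60 = 1.5609.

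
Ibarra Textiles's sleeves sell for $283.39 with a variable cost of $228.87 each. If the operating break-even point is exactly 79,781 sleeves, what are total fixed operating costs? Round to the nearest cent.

$4,349,660.12

Contribution margin per unit = $283.39 − $228.87 = $54.52.
Since BE = FC / CM, FC = 79,781 × $54.52 = $4,349,660.12.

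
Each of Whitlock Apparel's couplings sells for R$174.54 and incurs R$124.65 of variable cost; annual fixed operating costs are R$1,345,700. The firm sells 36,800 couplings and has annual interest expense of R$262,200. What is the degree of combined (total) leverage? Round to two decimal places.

Total contribution margin = 36,800 × R$49.89 = R$1,835,952.00.
Operating income = contribution − fixed costs = R$1,835,952.00 − R$1,345,700 = R$490,252.00. Interest = R$262,200.00, so EBIT − I = R$228,052.00.
DCL = contribution ÷ (EBIT − I) = R$1,835,952.00 ÷ R$228,052.00 = 8.0506.

8.05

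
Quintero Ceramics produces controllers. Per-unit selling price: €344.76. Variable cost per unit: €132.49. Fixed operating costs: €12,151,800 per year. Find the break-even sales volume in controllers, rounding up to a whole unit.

Unit CM = price − variable cost = €344.76 − €132.49 = €212.27.
Units to break even: €12,151,800 ÷ €212.27 = 57,246.90, rounded up to 57,247.

57,247 controllers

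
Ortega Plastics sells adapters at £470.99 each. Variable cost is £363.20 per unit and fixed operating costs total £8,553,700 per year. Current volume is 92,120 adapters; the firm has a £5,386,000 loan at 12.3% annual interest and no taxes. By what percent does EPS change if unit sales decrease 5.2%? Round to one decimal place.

-72.4%

Total contribution margin = 92,120 × £107.79 = £9,929,614.80.
Subtracting fixed costs: EBIT = £9,929,614.80 − £8,553,700 = £1,375,914.80.
Interest = £662,478.00, so EBIT − I = £713,436.80.
DCL = total CM / (EBIT − I) = £9,929,614.80 / £713,436.80 = 13.9180.
EPS therefore changes by 13.9180 × (-5.2%) = -72.4%.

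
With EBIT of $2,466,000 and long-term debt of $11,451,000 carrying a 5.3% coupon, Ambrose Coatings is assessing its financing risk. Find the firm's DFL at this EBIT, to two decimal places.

Interest = $606,903.00.
Degree of financial leverage = EBIT / (EBIT − interest) = $2,466,000 / $1,859,097.00 = 1.3265.

1.33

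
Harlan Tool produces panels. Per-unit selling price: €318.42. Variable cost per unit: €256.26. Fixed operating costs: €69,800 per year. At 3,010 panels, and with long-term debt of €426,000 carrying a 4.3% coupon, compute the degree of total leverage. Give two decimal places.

1.89

Total contribution margin = 3,010 × €62.16 = €187,101.60.
Subtracting fixed costs: EBIT = €187,101.60 − €69,800 = €117,301.60. Interest = €18,318.00, so EBIT − I = €98,983.60.
DCL = contribution ÷ (EBIT − I) = €187,101.60 ÷ €98,983.60 = 1.8902.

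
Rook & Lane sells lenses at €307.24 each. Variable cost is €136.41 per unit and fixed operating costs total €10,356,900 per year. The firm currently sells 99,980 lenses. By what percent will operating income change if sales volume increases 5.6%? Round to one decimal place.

At 99,980 units, contribution = 99,980 × €170.83 = €17,079,583.40.
Operating income = contribution − fixed costs = €17,079,583.40 − €10,356,900 = €6,722,683.40.
So DOL = total CM / EBIT = €17,079,583.40 / €6,722,683.40 = 2.5406.
Operating income changes by 2.5406 × +5.6% = +14.2%.

+14.2%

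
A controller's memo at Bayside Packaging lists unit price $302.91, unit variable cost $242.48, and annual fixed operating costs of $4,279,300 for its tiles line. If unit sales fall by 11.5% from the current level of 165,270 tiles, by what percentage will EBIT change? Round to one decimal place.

Contribution at this volume is 165,270 × $60.43 = $9,987,266.10.
Subtracting fixed costs: EBIT = $9,987,266.10 − $4,279,300 = $5,707,966.10.
Degree of operating leverage = $9,987,266.10 / $5,707,966.10 = 1.7497.
So EBIT moves 1.7497 × (-11.5%) = -20.1%.

-20.1%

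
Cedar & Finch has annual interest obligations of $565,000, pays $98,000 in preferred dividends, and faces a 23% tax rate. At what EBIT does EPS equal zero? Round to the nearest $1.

Preferred dividends are paid after tax, so their pre-tax equivalent is $98,000 ÷ (1 − 0.23) = $127,272.73.
Financial break-even EBIT = interest + D_p ÷ (1 − t) = $565,000 + $127,272.73 = $692,272.73.

$692,273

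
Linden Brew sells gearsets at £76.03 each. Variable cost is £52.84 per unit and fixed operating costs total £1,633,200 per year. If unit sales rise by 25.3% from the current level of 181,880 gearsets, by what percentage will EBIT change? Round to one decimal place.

+41.3%

Total contribution margin = 181,880 × £23.19 = £4,217,797.20.
Subtracting fixed costs: EBIT = £4,217,797.20 − £1,633,200 = £2,584,597.20.
So DOL = total CM / EBIT = £4,217,797.20 / £2,584,597.20 = 1.6319.
Operating income changes by 1.6319 × +25.3% = +41.3%.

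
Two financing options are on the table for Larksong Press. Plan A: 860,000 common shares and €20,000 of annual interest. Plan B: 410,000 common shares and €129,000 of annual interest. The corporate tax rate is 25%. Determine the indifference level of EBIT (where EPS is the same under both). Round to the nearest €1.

€228,311

Set EPS_A = EPS_B: (EBIT − €20,000)(1 − 0.25) ÷ 860,000 = (EBIT − €129,000)(1 − 0.25) ÷ 410,000.
Cancelling (1 − t) and cross-multiplying: 410,000·(EBIT − 20,000) = 860,000·(EBIT − 129,000).
EBIT × (860,000 − 410,000) = 129,000 × 860,000 − 20,000 × 410,000 = 102,740,000,000, so EBIT = 102,740,000,000 ÷ 450,000 = 228,311.11.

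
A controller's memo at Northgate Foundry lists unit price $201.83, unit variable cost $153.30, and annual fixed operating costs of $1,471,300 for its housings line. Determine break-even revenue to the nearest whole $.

$6,118,947

Contribution margin per unit = $201.83 − $153.30 = $48.53, a CM ratio of $48.53 ÷ $201.83 = 0.2404.
Break-even sales = FC ÷ CM ratio = $1,471,300 × $201.83 / $48.53 = $6,118,947.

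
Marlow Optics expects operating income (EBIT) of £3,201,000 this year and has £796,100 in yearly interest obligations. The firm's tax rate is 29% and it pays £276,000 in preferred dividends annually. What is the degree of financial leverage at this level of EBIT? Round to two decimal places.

Annual interest charges come to £796,100.00.
Pre-tax preferred-dividend burden = £276,000 ÷ (1 − 0.29) = £388,732.39.
DFL = EBIT ÷ [EBIT − I − D_p/(1−t)] = £3,201,000 ÷ [£3,201,000 − £796,100.00 − £388,732.39] = £3,201,000 ÷ £2,016,167.61 = 1.5877.

1.59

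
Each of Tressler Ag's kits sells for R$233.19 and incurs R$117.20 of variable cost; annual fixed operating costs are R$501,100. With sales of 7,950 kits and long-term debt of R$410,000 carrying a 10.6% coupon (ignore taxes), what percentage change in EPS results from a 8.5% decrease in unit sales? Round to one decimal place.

-20.8%

At 7,950 units, contribution = 7,950 × R$115.99 = R$922,120.50.
Subtracting fixed costs: EBIT = R$922,120.50 − R$501,100 = R$421,020.50.
After interest of R$43,460.00, pre-tax earnings = R$377,560.50.
DCL = total CM / (EBIT − I) = R$922,120.50 / R$377,560.50 = 2.4423.
EPS therefore changes by 2.4423 × (-8.5%) = -20.8%.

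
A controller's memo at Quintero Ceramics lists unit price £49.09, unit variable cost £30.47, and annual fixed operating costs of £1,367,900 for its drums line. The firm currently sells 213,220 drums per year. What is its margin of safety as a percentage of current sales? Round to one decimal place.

Unit CM = price − variable cost = £49.09 − £30.47 = £18.62. Break-even units = £1,367,900 ÷ £18.62 = 73,464.02; break-even revenue = 73,464.02 × £49.09 = £3,606,348.60.
Current sales = 213,220 × £49.09 = £10,466,969.80.
Margin of safety = (£10,466,969.80 − £3,606,348.60) ÷ £10,466,969.80 = 65.5%.

65.5%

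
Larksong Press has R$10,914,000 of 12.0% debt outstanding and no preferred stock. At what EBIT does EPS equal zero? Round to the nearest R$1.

Annual interest = 12.0% × R$10,914,000 = R$1,309,680.00.
Without preferred stock the financial break-even is simply EBIT = interest = R$1,309,680.00.

R$1,309,680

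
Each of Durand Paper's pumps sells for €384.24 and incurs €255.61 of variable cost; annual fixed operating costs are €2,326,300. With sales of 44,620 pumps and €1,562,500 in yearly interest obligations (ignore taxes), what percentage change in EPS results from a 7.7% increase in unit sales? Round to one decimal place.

At 44,620 units, contribution = 44,620 × €128.63 = €5,739,470.60.
EBIT = €5,739,470.60 − €2,326,300 = €3,413,170.60.
After interest of €1,562,500.00, pre-tax earnings = €1,850,670.60.
DCL = total CM / (EBIT − I) = €5,739,470.60 / €1,850,670.60 = 3.1013.
%ΔEPS = DCL × %ΔSales = 3.1013 × +7.7% = +23.9%.

+23.9%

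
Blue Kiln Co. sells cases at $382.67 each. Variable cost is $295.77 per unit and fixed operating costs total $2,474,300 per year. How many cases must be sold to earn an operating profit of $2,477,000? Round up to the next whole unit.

Unit CM = price − variable cost = $382.67 − $295.77 = $86.90.
Units = (FC + target) / CM = ($2,474,300 + $2,477,000) / $86.90 = 56,976.99, so 56,977 cases.

56,977 cases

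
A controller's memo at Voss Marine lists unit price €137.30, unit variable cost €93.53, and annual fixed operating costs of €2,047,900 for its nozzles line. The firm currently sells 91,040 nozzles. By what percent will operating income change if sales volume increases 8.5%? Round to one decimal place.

Contribution at this volume is 91,040 × €43.77 = €3,984,820.80.
Subtracting fixed costs: EBIT = €3,984,820.80 − €2,047,900 = €1,936,920.80.
So DOL = total CM / EBIT = €3,984,820.80 / €1,936,920.80 = 2.0573.
%ΔEBIT = DOL × %ΔSales = 2.0573 × +8.5% = +17.5%.

+17.5%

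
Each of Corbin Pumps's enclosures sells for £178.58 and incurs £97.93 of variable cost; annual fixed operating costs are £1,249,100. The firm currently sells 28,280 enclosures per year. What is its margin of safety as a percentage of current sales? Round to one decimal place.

Contribution margin per unit = £178.58 − £97.93 = £80.65. Break-even units = £1,249,100 ÷ £80.65 = 15,487.91; break-even revenue = 15,487.91 × £178.58 = £2,765,831.10.
Current sales = 28,280 × £178.58 = £5,050,242.40.
Margin of safety = (£5,050,242.40 − £2,765,831.10) ÷ £5,050,242.40 = 45.2%.

45.2%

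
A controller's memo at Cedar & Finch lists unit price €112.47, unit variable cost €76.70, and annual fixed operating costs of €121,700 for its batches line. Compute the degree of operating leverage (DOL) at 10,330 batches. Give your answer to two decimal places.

At 10,330 units, contribution = 10,330 × €35.77 = €369,504.10.
EBIT = €369,504.10 − €121,700 = €247,804.10.
So DOL = total CM / EBIT = €369,504.10 / €247,804.10 = 1.4911.

1.49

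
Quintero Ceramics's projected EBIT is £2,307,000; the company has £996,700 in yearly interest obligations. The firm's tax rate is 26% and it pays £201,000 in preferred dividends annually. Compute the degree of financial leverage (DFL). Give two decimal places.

2.22

Interest = £996,700.00.
Preferred dividends grossed up pre-tax: £201,000 / (1 − 0.26) = £271,621.62.
DFL = EBIT ÷ [EBIT − I − D_p/(1−t)] = £2,307,000 ÷ [£2,307,000 − £996,700.00 − £271,621.62] = £2,307,000 ÷ £1,038,678.38 = 2.2211.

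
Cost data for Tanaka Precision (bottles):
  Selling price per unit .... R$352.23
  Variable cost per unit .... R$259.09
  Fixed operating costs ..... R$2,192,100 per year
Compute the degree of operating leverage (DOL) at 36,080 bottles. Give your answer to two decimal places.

At 36,080 units, contribution = 36,080 × R$93.14 = R$3,360,491.20.
Operating income = contribution − fixed costs = R$3,360,491.20 − R$2,192,100 = R$1,168,391.20.
Degree of operating leverage = R$3,360,491.20 / R$1,168,391.20 = 2.8762.

2.88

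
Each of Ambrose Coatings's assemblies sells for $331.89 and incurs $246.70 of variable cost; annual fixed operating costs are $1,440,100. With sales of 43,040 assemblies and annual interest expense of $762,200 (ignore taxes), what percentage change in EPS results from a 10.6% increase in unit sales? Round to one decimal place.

Contribution at this volume is 43,040 × $85.19 = $3,666,577.60.
EBIT = $3,666,577.60 − $1,440,100 = $2,226,477.60.
Interest = $762,200.00, so EBIT − I = $1,464,277.60.
DCL = total CM / (EBIT − I) = $3,666,577.60 / $1,464,277.60 = 2.5040.
%ΔEPS = DCL × %ΔSales = 2.5040 × +10.6% = +26.5%.

+26.5%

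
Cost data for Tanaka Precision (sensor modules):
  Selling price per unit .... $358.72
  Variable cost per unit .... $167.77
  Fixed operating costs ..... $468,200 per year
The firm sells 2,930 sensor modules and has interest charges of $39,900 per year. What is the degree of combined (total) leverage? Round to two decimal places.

At 2,930 units, contribution = 2,930 × $190.95 = $559,483.50.
Subtracting fixed costs: EBIT = $559,483.50 − $468,200 = $91,283.50. Interest = $39,900.00, so EBIT − I = $51,383.50.
Degree of total leverage = total CM / (EBIT − interest) = $559,483.50 / $51,383.50 = 10.8884.

10.89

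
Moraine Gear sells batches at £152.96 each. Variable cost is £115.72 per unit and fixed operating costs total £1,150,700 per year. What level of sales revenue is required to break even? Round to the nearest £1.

£4,726,398

Contribution margin per unit = £152.96 − £115.72 = £37.24, a CM ratio of £37.24 ÷ £152.96 = 0.2435.
Break-even revenue = fixed costs × price ÷ CM = £1,150,700 × £152.96 ÷ £37.24 = £4,726,398.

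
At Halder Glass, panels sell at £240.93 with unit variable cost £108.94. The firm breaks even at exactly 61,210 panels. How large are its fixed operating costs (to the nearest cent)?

£8,079,107.90

Each unit contributes £240.93 − £108.94 = £131.99.
Since BE = FC / CM, FC = 61,210 × £131.99 = £8,079,107.90.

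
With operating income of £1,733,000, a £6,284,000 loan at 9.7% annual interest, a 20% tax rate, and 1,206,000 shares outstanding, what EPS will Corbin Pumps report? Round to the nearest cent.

£0.75

Pre-tax income = £1,733,000 − £609,548.00 = £1,123,452.00.
Net income = £1,123,452.00 × (1 − 0.20) = £898,761.60.
Per share: £898,761.60 / 1,206,000 shares = £0.75.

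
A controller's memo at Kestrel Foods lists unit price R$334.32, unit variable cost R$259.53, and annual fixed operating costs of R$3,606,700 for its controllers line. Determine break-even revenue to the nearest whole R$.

R$16,122,369

Contribution margin per unit = R$334.32 − R$259.53 = R$74.79, a CM ratio of R$74.79 ÷ R$334.32 = 0.2237.
Break-even revenue = fixed costs × price ÷ CM = R$3,606,700 × R$334.32 ÷ R$74.79 = R$16,122,369.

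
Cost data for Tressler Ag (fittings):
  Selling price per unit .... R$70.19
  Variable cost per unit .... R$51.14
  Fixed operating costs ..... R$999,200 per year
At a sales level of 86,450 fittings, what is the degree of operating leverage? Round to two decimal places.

At 86,450 units, contribution = 86,450 × R$19.05 = R$1,646,872.50.
Operating income = contribution − fixed costs = R$1,646,872.50 − R$999,200 = R$647,672.50.
So DOL = total CM / EBIT = R$1,646,872.50 / R$647,672.50 = 2.5428.

2.54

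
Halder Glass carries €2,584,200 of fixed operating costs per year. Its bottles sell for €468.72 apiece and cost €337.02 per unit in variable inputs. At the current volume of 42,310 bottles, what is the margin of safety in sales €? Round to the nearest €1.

Unit CM = price − variable cost = €468.72 − €337.02 = €131.70. Break-even units = €2,584,200 ÷ €131.70 = 19,621.87; break-even revenue = 19,621.87 × €468.72 = €9,197,161.91.
Current sales = 42,310 × €468.72 = €19,831,543.20.
Margin of safety = €19,831,543.20 − €9,197,161.91 = €10,634,381.

€10,634,381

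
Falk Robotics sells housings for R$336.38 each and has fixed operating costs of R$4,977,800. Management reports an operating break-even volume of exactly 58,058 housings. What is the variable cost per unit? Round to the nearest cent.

R$250.64

At break-even, FC = Q × (P − VC), so P − VC = R$4,977,800 ÷ 58,058 = R$85.7384.
Variable cost per unit = R$336.38 − R$85.7384 = R$250.64.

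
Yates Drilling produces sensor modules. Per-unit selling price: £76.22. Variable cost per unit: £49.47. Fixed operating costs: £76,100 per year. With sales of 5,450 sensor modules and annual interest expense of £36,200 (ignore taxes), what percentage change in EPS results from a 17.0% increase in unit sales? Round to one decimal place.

+74.0%

Contribution at this volume is 5,450 × £26.75 = £145,787.50.
EBIT = £145,787.50 − £76,100 = £69,687.50.
Interest = £36,200.00, so EBIT − I = £33,487.50.
DCL = total CM / (EBIT − I) = £145,787.50 / £33,487.50 = 4.3535.
%ΔEPS = DCL × %ΔSales = 4.3535 × +17.0% = +74.0%.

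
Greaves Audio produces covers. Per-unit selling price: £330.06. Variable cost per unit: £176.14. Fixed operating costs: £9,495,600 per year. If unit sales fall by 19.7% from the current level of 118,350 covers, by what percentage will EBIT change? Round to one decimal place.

-41.2%

Contribution at this volume is 118,350 × £153.92 = £18,216,432.00.
Operating income = contribution − fixed costs = £18,216,432.00 − £9,495,600 = £8,720,832.00.
Degree of operating leverage = £18,216,432.00 / £8,720,832.00 = 2.0888.
So EBIT moves 2.0888 × (-19.7%) = -41.2%.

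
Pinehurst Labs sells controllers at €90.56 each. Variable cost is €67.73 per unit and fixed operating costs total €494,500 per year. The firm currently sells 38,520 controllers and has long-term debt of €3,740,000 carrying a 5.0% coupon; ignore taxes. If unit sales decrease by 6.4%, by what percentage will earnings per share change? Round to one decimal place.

-28.4%

Contribution at this volume is 38,520 × €22.83 = €879,411.60.
EBIT = €879,411.60 − €494,500 = €384,911.60.
Interest = €187,000.00, so EBIT − I = €197,911.60.
DCL = total CM / (EBIT − I) = €879,411.60 / €197,911.60 = 4.4435.
%ΔEPS = DCL × %ΔSales = 4.4435 × -6.4% = -28.4%.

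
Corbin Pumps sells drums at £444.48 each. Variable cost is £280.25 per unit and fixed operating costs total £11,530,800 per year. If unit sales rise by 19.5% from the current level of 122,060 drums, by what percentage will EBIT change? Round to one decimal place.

+45.9%

Contribution at this volume is 122,060 × £164.23 = £20,045,913.80.
Operating income = contribution − fixed costs = £20,045,913.80 − £11,530,800 = £8,515,113.80.
So DOL = total CM / EBIT = £20,045,913.80 / £8,515,113.80 = 2.3542.
So EBIT moves 2.3542 × (+19.5%) = +45.9%.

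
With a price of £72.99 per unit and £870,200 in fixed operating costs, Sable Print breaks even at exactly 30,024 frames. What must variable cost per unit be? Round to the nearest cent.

£44.01

At break-even, FC = Q × (P − VC), so P − VC = £870,200 ÷ 30,024 = £28.9835.
Variable cost per unit = £72.99 − £28.9835 = £44.01.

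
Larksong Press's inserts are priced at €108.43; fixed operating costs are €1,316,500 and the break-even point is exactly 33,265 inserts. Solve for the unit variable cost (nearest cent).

€68.85

At break-even, FC = Q × (P − VC), so P − VC = €1,316,500 ÷ 33,265 = €39.5761.
Hence VC = price − CM = €108.43 − €39.5761 = €68.85.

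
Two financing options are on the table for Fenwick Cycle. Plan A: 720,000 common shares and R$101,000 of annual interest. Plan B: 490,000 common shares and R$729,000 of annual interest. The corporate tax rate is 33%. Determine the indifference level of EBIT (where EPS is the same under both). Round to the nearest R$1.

At indifference, (EBIT − 101,000)(1 − t)/720,000 = (EBIT − 729,000)(1 − t)/490,000.
Cancelling (1 − t) and cross-multiplying: 490,000·(EBIT − 101,000) = 720,000·(EBIT − 729,000).
Solving, EBIT = (729,000·720,000 − 101,000·490,000) / (720,000 − 490,000) = 475,390,000,000 / 230,000 = 2,066,913.04.

R$2,066,913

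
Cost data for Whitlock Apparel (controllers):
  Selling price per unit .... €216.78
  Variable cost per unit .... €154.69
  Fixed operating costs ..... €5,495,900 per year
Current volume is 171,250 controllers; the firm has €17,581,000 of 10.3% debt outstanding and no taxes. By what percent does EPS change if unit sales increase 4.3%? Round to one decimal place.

+13.7%

Total contribution margin = 171,250 × €62.09 = €10,632,912.50.
EBIT = €10,632,912.50 − €5,495,900 = €5,137,012.50.
After interest of €1,810,843.00, pre-tax earnings = €3,326,169.50.
Degree of combined leverage = contribution ÷ (EBIT − I) = €10,632,912.50 ÷ €3,326,169.50 = 3.1967.
EPS therefore changes by 3.1967 × (+4.3%) = +13.7%.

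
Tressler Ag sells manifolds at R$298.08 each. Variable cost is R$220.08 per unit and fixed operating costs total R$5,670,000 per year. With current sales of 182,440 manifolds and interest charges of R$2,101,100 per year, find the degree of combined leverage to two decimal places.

At 182,440 units, contribution = 182,440 × R$78.00 = R$14,230,320.00.
Subtracting fixed costs: EBIT = R$14,230,320.00 − R$5,670,000 = R$8,560,320.00. Interest = R$2,101,100.00, so EBIT − I = R$6,459,220.00.
Degree of total leverage = total CM / (EBIT − interest) = R$14,230,320.00 / R$6,459,220.00 = 2.2031.

2.20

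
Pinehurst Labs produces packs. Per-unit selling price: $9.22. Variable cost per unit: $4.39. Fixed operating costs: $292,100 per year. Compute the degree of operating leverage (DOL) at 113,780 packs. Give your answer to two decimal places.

2.13

At 113,780 units, contribution = 113,780 × $4.83 = $549,557.40.
EBIT = $549,557.40 − $292,100 = $257,457.40.
Degree of operating leverage = $549,557.40 / $257,457.40 = 2.1346.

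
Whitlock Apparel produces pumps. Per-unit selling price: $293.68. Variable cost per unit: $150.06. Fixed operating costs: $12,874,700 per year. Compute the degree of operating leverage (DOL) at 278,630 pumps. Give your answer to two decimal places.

Total contribution margin = 278,630 × $143.62 = $40,016,840.60.
Operating income = contribution − fixed costs = $40,016,840.60 − $12,874,700 = $27,142,140.60.
DOL = contribution ÷ EBIT = $40,016,840.60 ÷ $27,142,140.60 = 1.4743.

1.47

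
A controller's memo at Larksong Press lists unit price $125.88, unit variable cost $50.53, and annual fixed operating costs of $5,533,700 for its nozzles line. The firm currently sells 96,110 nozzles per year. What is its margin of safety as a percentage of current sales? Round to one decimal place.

23.6%

Unit CM = price − variable cost = $125.88 − $50.53 = $75.35. Break-even units = $5,533,700 ÷ $75.35 = 73,439.95; break-even revenue = 73,439.95 × $125.88 = $9,244,620.52.
Current sales = 96,110 × $125.88 = $12,098,326.80.
Margin of safety = ($12,098,326.80 − $9,244,620.52) ÷ $12,098,326.80 = 23.6%.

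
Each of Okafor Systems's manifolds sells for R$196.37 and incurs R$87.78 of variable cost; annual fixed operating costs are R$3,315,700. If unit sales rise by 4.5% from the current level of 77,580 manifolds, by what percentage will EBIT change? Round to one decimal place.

+7.4%

Contribution at this volume is 77,580 × R$108.59 = R$8,424,412.20.
Subtracting fixed costs: EBIT = R$8,424,412.20 − R$3,315,700 = R$5,108,712.20.
So DOL = total CM / EBIT = R$8,424,412.20 / R$5,108,712.20 = 1.6490.
So EBIT moves 1.6490 × (+4.5%) = +7.4%.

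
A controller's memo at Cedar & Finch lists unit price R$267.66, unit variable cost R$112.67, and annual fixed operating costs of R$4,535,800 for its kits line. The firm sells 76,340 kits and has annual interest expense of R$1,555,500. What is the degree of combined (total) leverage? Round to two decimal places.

At 76,340 units, contribution = 76,340 × R$154.99 = R$11,831,936.60.
Subtracting fixed costs: EBIT = R$11,831,936.60 − R$4,535,800 = R$7,296,136.60. Interest = R$1,555,500.00.
DOL = R$11,831,936.60 ÷ R$7,296,136.60 = 1.6217; DFL = R$7,296,136.60 ÷ R$5,740,636.60 = 1.2710.
DCL = DOL × DFL = 1.6217 × 1.2710 = 2.0612.

2.06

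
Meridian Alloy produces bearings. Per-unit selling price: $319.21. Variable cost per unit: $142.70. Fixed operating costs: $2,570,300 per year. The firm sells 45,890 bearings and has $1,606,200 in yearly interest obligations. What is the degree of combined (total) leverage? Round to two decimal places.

At 45,890 units, contribution = 45,890 × $176.51 = $8,100,043.90.
Operating income = contribution − fixed costs = $8,100,043.90 − $2,570,300 = $5,529,743.90. Interest = $1,606,200.00, so EBIT − I = $3,923,543.90.
DCL = contribution ÷ (EBIT − I) = $8,100,043.90 ÷ $3,923,543.90 = 2.0645.

2.06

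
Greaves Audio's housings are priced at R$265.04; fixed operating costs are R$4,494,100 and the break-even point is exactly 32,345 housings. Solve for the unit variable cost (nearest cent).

R$126.10

Contribution per unit must be FC / Q = R$4,494,100 / 32,345 = R$138.9426.
Variable cost per unit = R$265.04 − R$138.9426 = R$126.10.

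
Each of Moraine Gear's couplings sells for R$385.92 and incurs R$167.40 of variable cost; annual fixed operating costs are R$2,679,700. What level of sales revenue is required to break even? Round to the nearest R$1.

R$4,732,518

Contribution margin per unit = R$385.92 − R$167.40 = R$218.52, a CM ratio of R$218.52 ÷ R$385.92 = 0.5662.
Break-even sales = FC ÷ CM ratio = R$2,679,700 × R$385.92 / R$218.52 = R$4,732,518.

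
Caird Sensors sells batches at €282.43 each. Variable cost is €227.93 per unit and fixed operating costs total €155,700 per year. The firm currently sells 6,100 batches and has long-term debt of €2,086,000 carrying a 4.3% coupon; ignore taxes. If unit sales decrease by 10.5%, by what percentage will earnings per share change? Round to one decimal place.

-40.1%

Contribution at this volume is 6,100 × €54.50 = €332,450.00.
Operating income = contribution − fixed costs = €332,450.00 − €155,700 = €176,750.00.
Interest = €89,698.00, so EBIT − I = €87,052.00.
Degree of combined leverage = contribution ÷ (EBIT − I) = €332,450.00 ÷ €87,052.00 = 3.8190.
%ΔEPS = DCL × %ΔSales = 3.8190 × -10.5% = -40.1%.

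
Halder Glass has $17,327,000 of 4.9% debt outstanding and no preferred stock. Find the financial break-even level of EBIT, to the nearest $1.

$849,023

Annual interest = 4.9% × $17,327,000 = $849,023.00.
Without preferred stock the financial break-even is simply EBIT = interest = $849,023.00.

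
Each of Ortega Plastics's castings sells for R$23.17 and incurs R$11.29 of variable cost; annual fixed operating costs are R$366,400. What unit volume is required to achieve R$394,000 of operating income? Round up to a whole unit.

Each unit contributes R$23.17 − R$11.29 = R$11.88.
Units = (FC + target) / CM = (R$366,400 + R$394,000) / R$11.88 = 64,006.73, so 64,007 castings.

64,007 castings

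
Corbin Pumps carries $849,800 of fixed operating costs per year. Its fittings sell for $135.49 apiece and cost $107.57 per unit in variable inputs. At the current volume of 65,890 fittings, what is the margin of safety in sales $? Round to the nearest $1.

$4,803,532

Each unit contributes $135.49 − $107.57 = $27.92. Break-even units = $849,800 ÷ $27.92 = 30,436.96; break-even revenue = 30,436.96 × $135.49 = $4,123,904.08.
Actual sales revenue = 65,890 × $135.49 = $8,927,436.10.
Margin of safety = $8,927,436.10 − $4,123,904.08 = $4,803,532.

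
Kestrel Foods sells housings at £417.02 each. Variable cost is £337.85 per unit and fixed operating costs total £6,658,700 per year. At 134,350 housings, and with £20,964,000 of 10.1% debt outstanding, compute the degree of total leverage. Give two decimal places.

Contribution at this volume is 134,350 × £79.17 = £10,636,489.50.
EBIT = £10,636,489.50 − £6,658,700 = £3,977,789.50. Interest = £2,117,364.00, so EBIT − I = £1,860,425.50.
Degree of total leverage = total CM / (EBIT − interest) = £10,636,489.50 / £1,860,425.50 = 5.7172.

5.72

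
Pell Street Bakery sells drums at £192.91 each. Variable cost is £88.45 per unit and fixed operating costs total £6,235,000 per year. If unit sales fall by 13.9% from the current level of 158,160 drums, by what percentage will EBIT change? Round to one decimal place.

-22.3%

Contribution at this volume is 158,160 × £104.46 = £16,521,393.60.
Subtracting fixed costs: EBIT = £16,521,393.60 − £6,235,000 = £10,286,393.60.
DOL = contribution ÷ EBIT = £16,521,393.60 ÷ £10,286,393.60 = 1.6061.
Operating income changes by 1.6061 × -13.9% = -22.3%.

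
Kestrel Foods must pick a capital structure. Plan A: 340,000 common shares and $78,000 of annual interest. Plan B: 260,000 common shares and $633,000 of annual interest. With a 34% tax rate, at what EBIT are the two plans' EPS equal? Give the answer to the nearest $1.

Set EPS_A = EPS_B: (EBIT − $78,000)(1 − 0.34) ÷ 340,000 = (EBIT − $633,000)(1 − 0.34) ÷ 260,000.
Cancelling (1 − t) and cross-multiplying: 260,000·(EBIT − 78,000) = 340,000·(EBIT − 633,000).
EBIT × (340,000 − 260,000) = 633,000 × 340,000 − 78,000 × 260,000 = 194,940,000,000, so EBIT = 194,940,000,000 ÷ 80,000 = 2,436,750.00.

$2,436,750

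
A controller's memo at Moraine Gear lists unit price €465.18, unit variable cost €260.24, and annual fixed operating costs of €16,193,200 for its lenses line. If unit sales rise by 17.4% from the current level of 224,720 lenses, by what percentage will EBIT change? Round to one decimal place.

+26.8%

Total contribution margin = 224,720 × €204.94 = €46,054,116.80.
EBIT = €46,054,116.80 − €16,193,200 = €29,860,916.80.
Degree of operating leverage = €46,054,116.80 / €29,860,916.80 = 1.5423.
So EBIT moves 1.5423 × (+17.4%) = +26.8%.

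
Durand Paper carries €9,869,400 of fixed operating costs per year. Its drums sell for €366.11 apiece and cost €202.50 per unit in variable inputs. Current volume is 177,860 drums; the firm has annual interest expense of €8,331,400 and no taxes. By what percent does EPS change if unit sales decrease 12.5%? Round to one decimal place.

Total contribution margin = 177,860 × €163.61 = €29,099,674.60.
Subtracting fixed costs: EBIT = €29,099,674.60 − €9,869,400 = €19,230,274.60.
After interest of €8,331,400.00, pre-tax earnings = €10,898,874.60.
Degree of combined leverage = contribution ÷ (EBIT − I) = €29,099,674.60 ÷ €10,898,874.60 = 2.6700.
%ΔEPS = DCL × %ΔSales = 2.6700 × -12.5% = -33.4%.

-33.4%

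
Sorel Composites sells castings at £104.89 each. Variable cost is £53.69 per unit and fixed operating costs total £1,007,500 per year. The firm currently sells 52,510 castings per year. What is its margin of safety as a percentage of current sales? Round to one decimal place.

62.5%

Unit CM = price − variable cost = £104.89 − £53.69 = £51.20. Break-even units = £1,007,500 ÷ £51.20 = 19,677.73; break-even revenue = 19,677.73 × £104.89 = £2,063,997.56.
Current sales = 52,510 × £104.89 = £5,507,773.90.
Margin of safety = (£5,507,773.90 − £2,063,997.56) ÷ £5,507,773.90 = 62.5%.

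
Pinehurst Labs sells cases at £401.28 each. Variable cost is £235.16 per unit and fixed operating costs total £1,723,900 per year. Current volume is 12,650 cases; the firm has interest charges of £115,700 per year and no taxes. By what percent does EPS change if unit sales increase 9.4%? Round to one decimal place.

Contribution at this volume is 12,650 × £166.12 = £2,101,418.00.
Operating income = contribution − fixed costs = £2,101,418.00 − £1,723,900 = £377,518.00.
After interest of £115,700.00, pre-tax earnings = £261,818.00.
DCL = total CM / (EBIT − I) = £2,101,418.00 / £261,818.00 = 8.0263.
%ΔEPS = DCL × %ΔSales = 8.0263 × +9.4% = +75.4%.

+75.4%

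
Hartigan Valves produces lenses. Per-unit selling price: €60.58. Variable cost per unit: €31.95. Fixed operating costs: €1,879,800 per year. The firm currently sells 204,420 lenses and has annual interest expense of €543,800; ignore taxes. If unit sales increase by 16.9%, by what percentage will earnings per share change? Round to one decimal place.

Contribution at this volume is 204,420 × €28.63 = €5,852,544.60.
Subtracting fixed costs: EBIT = €5,852,544.60 − €1,879,800 = €3,972,744.60.
Interest = €543,800.00, so EBIT − I = €3,428,944.60.
DCL = total CM / (EBIT − I) = €5,852,544.60 / €3,428,944.60 = 1.7068.
%ΔEPS = DCL × %ΔSales = 1.7068 × +16.9% = +28.8%.

+28.8%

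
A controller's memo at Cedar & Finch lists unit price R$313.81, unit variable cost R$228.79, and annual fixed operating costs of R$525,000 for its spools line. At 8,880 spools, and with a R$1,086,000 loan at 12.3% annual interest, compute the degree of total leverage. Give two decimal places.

Total contribution margin = 8,880 × R$85.02 = R$754,977.60.
EBIT = R$754,977.60 − R$525,000 = R$229,977.60. Interest = R$133,578.00.
DOL = R$754,977.60 ÷ R$229,977.60 = 3.2828; DFL = R$229,977.60 ÷ R$96,399.60 = 2.3857.
DCL = DOL × DFL = 3.2828 × 2.3857 = 7.8318.

7.83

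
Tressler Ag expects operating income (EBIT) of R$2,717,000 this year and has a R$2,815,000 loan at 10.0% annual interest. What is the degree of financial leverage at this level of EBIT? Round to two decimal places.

1.12

Interest = R$281,500.00.
Degree of financial leverage = EBIT / (EBIT − interest) = R$2,717,000 / R$2,435,500.00 = 1.1156.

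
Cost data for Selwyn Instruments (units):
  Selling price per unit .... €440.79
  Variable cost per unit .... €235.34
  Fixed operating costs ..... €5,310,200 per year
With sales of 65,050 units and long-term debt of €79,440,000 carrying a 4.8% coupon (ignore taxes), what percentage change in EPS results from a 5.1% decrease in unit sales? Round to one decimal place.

Total contribution margin = 65,050 × €205.45 = €13,364,522.50.
EBIT = €13,364,522.50 − €5,310,200 = €8,054,322.50.
After interest of €3,813,120.00, pre-tax earnings = €4,241,202.50.
Degree of combined leverage = contribution ÷ (EBIT − I) = €13,364,522.50 ÷ €4,241,202.50 = 3.1511.
EPS therefore changes by 3.1511 × (-5.1%) = -16.1%.

-16.1%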